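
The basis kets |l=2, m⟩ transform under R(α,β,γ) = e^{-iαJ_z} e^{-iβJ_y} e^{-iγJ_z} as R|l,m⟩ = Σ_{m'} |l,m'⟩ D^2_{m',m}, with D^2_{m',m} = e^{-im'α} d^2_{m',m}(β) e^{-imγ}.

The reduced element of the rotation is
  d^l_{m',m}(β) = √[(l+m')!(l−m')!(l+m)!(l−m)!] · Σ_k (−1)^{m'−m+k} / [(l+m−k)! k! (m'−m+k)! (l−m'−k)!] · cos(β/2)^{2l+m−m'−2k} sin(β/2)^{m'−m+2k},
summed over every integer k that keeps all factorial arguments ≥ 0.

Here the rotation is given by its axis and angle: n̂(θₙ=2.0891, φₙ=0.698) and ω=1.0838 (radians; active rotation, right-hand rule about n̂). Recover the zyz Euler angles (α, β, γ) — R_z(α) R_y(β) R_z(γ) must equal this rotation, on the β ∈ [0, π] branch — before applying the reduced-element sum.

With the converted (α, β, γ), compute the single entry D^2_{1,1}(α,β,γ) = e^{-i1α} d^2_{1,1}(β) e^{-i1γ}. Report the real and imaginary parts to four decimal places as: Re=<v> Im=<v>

Re=0.1318 Im=0.0863

Axis–angle → zyz. n̂ = (sinθₙcosφₙ, sinθₙsinφₙ, cosθₙ) = (+0.665506, +0.558277, -0.495407), ω = 1.0838.
R = I cosω + sinω [n̂]ₓ + (1−cosω) n̂n̂ᵀ gives
  R = [+0.703607, +0.635480, +0.317966; -0.240145, +0.633792, -0.735281; -0.668780, +0.440991, +0.598548]
β = atan2(√(R₁₃²+R₂₃²), R₃₃) = 0.929109; α = atan2(R₂₃, R₁₃) mod 2π = 5.120545; γ = atan2(R₃₂, −R₃₁) mod 2π = 0.582952
D^2_{1,1}(5.1205,0.9291,0.5830) = e^{-i·1·5.1205}·d^2_{1,1}(0.9291)·e^{-i·1·0.5830}. Compute d first:
c=cos(0.929109/2)=0.894021, s=sin(0.929109/2)=0.448025; N=√[6·1·6·1]=6.000000
k∈{0,1} keeps every argument non-negative
  k=0: (−1)^0·6.0000/(6)·0.8940^4·0.4480^0 = +0.638839
  k=1: (−1)^1·6.0000/(2)·0.8940^2·0.4480^2 = -0.481305
d^2_{1,1}(0.9291) = +0.638839 -0.481305 = +0.157534
Phases: e^{-i·(1)·5.1205}=+0.396918+0.917854i, e^{-i·(1)·0.5830}=+0.834841-0.550491i ⇒ D=+0.131798+0.086291i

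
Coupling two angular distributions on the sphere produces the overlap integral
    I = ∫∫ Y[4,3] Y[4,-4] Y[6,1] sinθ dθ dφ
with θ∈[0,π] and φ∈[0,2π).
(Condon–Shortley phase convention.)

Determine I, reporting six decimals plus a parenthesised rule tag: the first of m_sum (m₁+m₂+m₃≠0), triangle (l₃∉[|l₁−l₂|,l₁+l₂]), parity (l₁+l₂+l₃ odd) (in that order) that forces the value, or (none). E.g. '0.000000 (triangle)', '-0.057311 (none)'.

Checks pass: Σm=0; 14 even; l₃=6∈[0,8].
(2·4+1)(2·4+1)(2·6+1) = 1053
Δ: 2! 6! 6! / 15! → 1/1261260
sum: t=0:+1/4608 t=1:−1/1296 t=2:+1/4608 = -7/20736
3j²(4 4 6; 0 0 0) = Δ·Π!·Σ² = 20/1287  (sign -1)
sum: t=0:+1/172800 = 1/172800
3j²(4 4 6; 3 -4 1) = Δ·Π!·Σ² = 7/2145  (sign -1)
combine: 4πI² = 1053·20/1287·7/2145 = 84/1573
take √, sign +1: I = 0.06518840
No selection rule forces the value: the integral is nonzero (none).

0.065188 (none)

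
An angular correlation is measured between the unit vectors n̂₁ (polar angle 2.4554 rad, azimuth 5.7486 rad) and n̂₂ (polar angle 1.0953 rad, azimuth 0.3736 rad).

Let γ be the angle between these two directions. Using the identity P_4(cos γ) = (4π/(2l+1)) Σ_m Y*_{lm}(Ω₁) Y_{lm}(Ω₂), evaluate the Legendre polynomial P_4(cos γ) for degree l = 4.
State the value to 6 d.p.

0.374782

Addition theorem: P_4(cos γ) = (4π/9) Σ_m Y*_{lm}(Ω₁) Y_{lm}(Ω₂), m = −4…4:
  m=-4: (-0.03834 - 0.06014j) × (0.02110 - 0.27568j) = -0.01739 + 0.00930j  (running Σ = -0.01739 + 0.00930j)
  m=-3: (0.00812 + 0.24618j) × (0.17515 - 0.36258j) = 0.09068 + 0.04017j  (running Σ = 0.07329 + 0.04947j)
  m=-2: (0.20599 - 0.37560j) × (0.09057 - 0.08391j) = -0.01286 - 0.05130j  (running Σ = 0.06043 - 0.00183j)
  m=-1: (-0.23744 + 0.14059j) × (-0.27482 + 0.10773j) = 0.05011 - 0.06422j  (running Σ = 0.11054 - 0.06605j)
  m=0: (-0.25571 + 0.00000j) × (-0.18510 + 0.00000j) = 0.04733 + 0.00000j  (running Σ = 0.15788 - 0.06605j)
  m=1: (0.23744 + 0.14059j) × (0.27482 + 0.10773j) = 0.05011 + 0.06422j  (running Σ = 0.20798 - 0.00183j)
  m=2: (0.20599 + 0.37560j) × (0.09057 + 0.08391j) = -0.01286 + 0.05130j  (running Σ = 0.19512 + 0.04947j)
  m=3: (-0.00812 + 0.24618j) × (-0.17515 - 0.36258j) = 0.09068 - 0.04017j  (running Σ = 0.28581 + 0.00930j)
  m=4: (-0.03834 + 0.06014j) × (0.02110 + 0.27568j) = -0.01739 - 0.00930j  (running Σ = 0.26842 - 0.00000j)
Total Σ_m = 0.26842 - 0.00000j. Multiply by 1.396263: 0.37478 - 0.00000j. P_4(cos γ) = 0.374782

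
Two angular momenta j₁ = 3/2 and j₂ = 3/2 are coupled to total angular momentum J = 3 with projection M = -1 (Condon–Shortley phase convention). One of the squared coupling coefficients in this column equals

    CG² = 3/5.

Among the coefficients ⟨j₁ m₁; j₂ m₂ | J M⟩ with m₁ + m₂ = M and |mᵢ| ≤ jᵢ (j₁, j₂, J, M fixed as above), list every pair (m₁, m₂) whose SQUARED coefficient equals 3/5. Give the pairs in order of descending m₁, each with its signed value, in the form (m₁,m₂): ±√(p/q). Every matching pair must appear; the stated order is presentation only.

Admissible pairs with m₁+m₂ = M = -1: (-3/2,1/2), (-1/2,-1/2), (1/2,-3/2)
  (m₁,m₂)=(1/2,-3/2): CG² = 1/5, CG = +√(1/5)
  (m₁,m₂)=(-1/2,-1/2): CG² = 3/5, CG = +√(3/5)   ← matches the target
  (m₁,m₂)=(-3/2,1/2): CG² = 1/5, CG = +√(1/5)
Pairs with CG² = 3/5: (-1/2,-1/2): +√(3/5)

(-1/2,-1/2): +√(3/5)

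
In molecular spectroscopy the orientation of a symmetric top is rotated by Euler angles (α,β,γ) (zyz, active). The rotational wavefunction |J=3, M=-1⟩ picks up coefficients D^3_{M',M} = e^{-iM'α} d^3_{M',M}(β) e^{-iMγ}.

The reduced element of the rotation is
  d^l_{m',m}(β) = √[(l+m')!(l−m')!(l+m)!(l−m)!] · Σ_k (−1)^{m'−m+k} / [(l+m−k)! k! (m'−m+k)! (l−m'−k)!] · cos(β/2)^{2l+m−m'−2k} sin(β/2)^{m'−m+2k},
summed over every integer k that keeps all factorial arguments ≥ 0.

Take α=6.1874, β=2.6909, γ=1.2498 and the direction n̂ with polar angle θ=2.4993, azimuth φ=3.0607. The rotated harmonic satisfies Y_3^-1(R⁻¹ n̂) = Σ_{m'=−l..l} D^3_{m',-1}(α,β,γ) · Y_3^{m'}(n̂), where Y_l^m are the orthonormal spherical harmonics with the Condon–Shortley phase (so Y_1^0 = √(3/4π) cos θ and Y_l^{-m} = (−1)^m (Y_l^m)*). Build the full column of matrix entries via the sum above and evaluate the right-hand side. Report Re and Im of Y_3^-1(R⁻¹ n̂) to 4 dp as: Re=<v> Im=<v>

Re=0.0050 Im=0.0157

Need the full column D^3_{m',-1} for m'=−3..3 at α=6.1874, β=2.6909, γ=1.2498.
cos(β/2)=0.223444, sin(β/2)=0.974717
d^3_{-3,-1}: single k=2 term ⇒ +0.009172;  D = +0.005242+0.007527i
d^3_{-2,-1}: k∈[1..2] ⇒ +0.001717 -0.065339 = -0.063622;  D = -0.031201-0.055446i
d^3_{-1,-1}: k∈[0..2] ⇒ +0.000124 -0.018946 +0.270397 = +0.251576;  D = +0.101843+0.230040i
d^3_{0,-1}: k∈[0..2] ⇒ -0.001881 +0.107363 -0.681007 = -0.575525;  D = -0.181585-0.546128i
d^3_{1,-1}: k∈[0..2] ⇒ +0.014210 -0.360530 +0.857572 = +0.511252;  D = +0.114169+0.498341i
d^3_{2,-1}: k∈[0..1] ⇒ -0.065339 +0.621671 = +0.556332;  D = +0.071803+0.551679i
d^3_{3,-1}: single k=0 term ⇒ +0.174541;  D = +0.005871+0.174442i
Y_3^{m'}(θ=2.4993,φ=3.0607) and Σ D·Y over m':
  (+0.0052+0.0075i)·(-0.0871-0.0216i)  (-0.0312-0.0554i)·(-0.2898-0.0473i)  (+0.1018+0.2300i)·(-0.4256-0.0345i)  (-0.1816-0.5461i)·(-0.0615+0.0000i)  (+0.1142+0.4983i)·(+0.4256-0.0345i)  (+0.0718+0.5517i)·(-0.2898+0.0473i)  (+0.0059+0.1744i)·(+0.0871-0.0216i)
Y_3^-1(R⁻¹ n̂) = +0.005038+0.015677i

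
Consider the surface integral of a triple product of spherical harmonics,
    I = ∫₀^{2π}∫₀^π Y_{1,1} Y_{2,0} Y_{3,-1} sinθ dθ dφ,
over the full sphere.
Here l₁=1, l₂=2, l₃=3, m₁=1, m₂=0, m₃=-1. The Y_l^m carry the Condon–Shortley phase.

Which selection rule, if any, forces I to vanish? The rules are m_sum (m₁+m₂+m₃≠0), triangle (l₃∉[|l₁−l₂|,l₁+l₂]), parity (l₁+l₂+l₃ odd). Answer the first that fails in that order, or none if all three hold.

none

Σmᵢ = 0  ✓
l₃∈[|l₁−l₂|,l₁+l₂]=[1,3], have l₃=3  ✓
Σlᵢ = 6 ⇒ even  ✓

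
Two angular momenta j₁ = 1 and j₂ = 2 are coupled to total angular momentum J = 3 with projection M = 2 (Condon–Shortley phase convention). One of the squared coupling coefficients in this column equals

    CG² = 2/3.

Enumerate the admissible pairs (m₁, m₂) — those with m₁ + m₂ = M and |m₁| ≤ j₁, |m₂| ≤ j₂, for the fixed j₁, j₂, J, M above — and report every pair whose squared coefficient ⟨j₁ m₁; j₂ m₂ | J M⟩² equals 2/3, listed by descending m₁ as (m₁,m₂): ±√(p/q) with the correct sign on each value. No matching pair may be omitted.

(1,1): +√(2/3)

Admissible pairs with m₁+m₂ = M = 2: (0,2), (1,1)
  (m₁,m₂)=(1,1): CG² = 2/3, CG = +√(2/3)   ← matches the target
  (m₁,m₂)=(0,2): CG² = 1/3, CG = +√(1/3)
Pairs with CG² = 2/3: (1,1): +√(2/3)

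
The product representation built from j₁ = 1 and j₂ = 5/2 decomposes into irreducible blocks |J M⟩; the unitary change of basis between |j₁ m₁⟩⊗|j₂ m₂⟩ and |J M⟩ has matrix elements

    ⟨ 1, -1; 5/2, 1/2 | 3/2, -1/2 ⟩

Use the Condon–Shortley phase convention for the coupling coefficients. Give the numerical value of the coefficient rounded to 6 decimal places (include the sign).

√[4·2!0!3!/6! · 0!2!3!2!1!2!] = √(16/5)
  +(−1)^2/∏(2,0,0,1,0,2)! = 1/4  (running 1/4)
⟨..|..⟩ = √(16/5)·(1/4) = +0.447214

+0.447214  (= +√(1/5))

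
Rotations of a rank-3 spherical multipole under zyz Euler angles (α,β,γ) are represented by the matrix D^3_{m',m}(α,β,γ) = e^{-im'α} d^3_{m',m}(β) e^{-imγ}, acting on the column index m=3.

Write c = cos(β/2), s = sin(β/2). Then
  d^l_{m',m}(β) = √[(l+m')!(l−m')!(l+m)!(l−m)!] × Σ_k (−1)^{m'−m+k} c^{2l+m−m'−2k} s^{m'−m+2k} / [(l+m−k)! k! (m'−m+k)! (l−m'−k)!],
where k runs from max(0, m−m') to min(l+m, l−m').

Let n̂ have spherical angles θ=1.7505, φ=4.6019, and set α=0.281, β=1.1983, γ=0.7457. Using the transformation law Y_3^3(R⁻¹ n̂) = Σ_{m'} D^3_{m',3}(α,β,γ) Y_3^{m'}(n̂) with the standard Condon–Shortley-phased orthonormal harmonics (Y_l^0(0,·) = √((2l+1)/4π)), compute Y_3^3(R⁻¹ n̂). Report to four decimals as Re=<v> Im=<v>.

Need the full column D^3_{m',3} for m'=−3..3 at α=0.2810, β=1.1983, γ=0.7457.
cos(β/2)=0.825815, sin(β/2)=0.563941
d^3_{-3,3}: single k=6 term ⇒ +0.032166;  D = +0.005654-0.031665i
d^3_{-2,3}: single k=5 term ⇒ +0.115379;  D = -0.012013-0.114752i
d^3_{-1,3}: single k=4 term ⇒ +0.267144;  D = -0.100404-0.247558i
d^3_{0,3}: single k=3 term ⇒ +0.451715;  D = -0.279198-0.355098i
d^3_{1,3}: single k=2 term ⇒ +0.572854;  D = -0.465068-0.334475i
d^3_{2,3}: single k=1 term ⇒ +0.530547;  D = -0.499733-0.178177i
d^3_{3,3}: single k=0 term ⇒ +0.317174;  D = -0.316574-0.019492i
Y_3^{m'}(θ=1.7505,φ=4.6019) and Σ D·Y over m':
  (+0.0057-0.0317i)·(+0.1293-0.3758i)  (-0.0120-0.1148i)·(+0.1725+0.0388i)  (-0.1004-0.2476i)·(+0.0295-0.2656i)  (-0.2792-0.3551i)·(+0.1894+0.0000i)  (-0.4651-0.3345i)·(-0.0295-0.2656i)  (-0.4997-0.1782i)·(+0.1725-0.0388i)  (-0.3166-0.0195i)·(-0.1293-0.3758i)
Y_3^3(R⁻¹ n̂) = -0.265013+0.169072i

Re=-0.2650 Im=0.1691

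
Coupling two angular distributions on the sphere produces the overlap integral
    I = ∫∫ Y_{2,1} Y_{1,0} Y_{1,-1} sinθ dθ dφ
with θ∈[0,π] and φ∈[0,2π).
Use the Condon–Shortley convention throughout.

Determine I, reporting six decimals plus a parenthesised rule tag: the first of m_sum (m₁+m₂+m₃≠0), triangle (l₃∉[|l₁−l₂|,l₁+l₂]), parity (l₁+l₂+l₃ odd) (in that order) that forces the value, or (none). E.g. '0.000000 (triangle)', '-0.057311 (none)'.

Checks pass: Σm=0; 4 even; l₃=1∈[1,3].
(2·2+1)(2·1+1)(2·1+1) = 45
Δ: 2! 2! 0! / 5! → 1/30
sum: t=1:−1/1 = -1/1
3j²(2 1 1; 0 0 0) = Δ·Π!·Σ² = 2/15  (sign +1)
sum: t=1:−1/2 = -1/2
3j²(2 1 1; 1 0 -1) = Δ·Π!·Σ² = 1/10  (sign -1)
combine: 4πI² = 45·2/15·1/10 = 3/5
take √, sign -1: I = -0.21850969
No selection rule forces the value: the integral is nonzero (none).

-0.218510 (none)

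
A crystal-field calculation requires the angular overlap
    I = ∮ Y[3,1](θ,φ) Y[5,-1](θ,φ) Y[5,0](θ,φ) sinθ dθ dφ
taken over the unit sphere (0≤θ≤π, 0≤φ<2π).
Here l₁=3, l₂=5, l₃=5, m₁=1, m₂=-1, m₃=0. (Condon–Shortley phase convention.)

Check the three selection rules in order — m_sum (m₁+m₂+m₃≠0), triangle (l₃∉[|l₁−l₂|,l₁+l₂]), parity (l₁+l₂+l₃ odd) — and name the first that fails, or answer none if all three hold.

parity

Σmᵢ = 0  ✓
l₃∈[|l₁−l₂|,l₁+l₂]=[2,8], have l₃=5  ✓
Σlᵢ = 13 ⇒ odd  ✗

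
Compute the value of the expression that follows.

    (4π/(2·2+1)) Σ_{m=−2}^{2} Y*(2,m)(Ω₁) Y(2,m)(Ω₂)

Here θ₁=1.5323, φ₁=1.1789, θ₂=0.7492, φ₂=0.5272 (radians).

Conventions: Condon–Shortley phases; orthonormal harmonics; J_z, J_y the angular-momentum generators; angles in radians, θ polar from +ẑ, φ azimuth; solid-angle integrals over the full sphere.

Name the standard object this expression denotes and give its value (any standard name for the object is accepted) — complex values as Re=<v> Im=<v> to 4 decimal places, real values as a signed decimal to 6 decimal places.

Legendre polynomial (addition theorem), -0.013925

This sum is the spherical-harmonic addition theorem: it equals the Legendre polynomial P_l(cos γ) of the angle γ between the two directions.
Summing Y*_{l m}(θ₁,φ₁)·Y_{l m}(θ₂,φ₂) over m ∈ [−2, 2]; prefactor 4π/(2·2+1) = 2.513274:
  m=-2: (-0.273170, 0.272294) × (0.088464, -0.155804) = (0.018259, 0.066649)  (running Σ = (0.018259, 0.066649))
  m=-1: (0.011348, 0.027458) × (0.332951, -0.193831) = (0.009101, 0.006943)  (running Σ = (0.027360, 0.073592))
  m=0: (-0.313990, -0.000000) × (0.191916, 0.000000) = (-0.060260, -0.000000)  (running Σ = (-0.032900, 0.073592))
  m=1: (-0.011348, 0.027458) × (-0.332951, -0.193831) = (0.009101, -0.006943)  (running Σ = (-0.023799, 0.066649))
  m=2: (-0.273170, -0.272294) × (0.088464, 0.155804) = (0.018259, -0.066649)  (running Σ = (-0.005540, 0.000000))
Σ over m = (-0.005540, 0.000000); ×(4π/5) → (-0.013925, 0.000000). Real part: -0.013925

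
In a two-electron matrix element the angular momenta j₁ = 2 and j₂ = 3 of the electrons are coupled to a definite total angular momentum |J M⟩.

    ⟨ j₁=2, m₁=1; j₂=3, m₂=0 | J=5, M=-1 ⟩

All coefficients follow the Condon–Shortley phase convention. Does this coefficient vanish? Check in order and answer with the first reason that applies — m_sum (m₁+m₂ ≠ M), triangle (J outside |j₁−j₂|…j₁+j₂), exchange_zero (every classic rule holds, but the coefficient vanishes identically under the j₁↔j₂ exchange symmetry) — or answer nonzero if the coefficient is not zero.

m-sum: m₁+m₂ = 1+0 = 1, M = -1  ✗ ⇒ coefficient is 0

m_sum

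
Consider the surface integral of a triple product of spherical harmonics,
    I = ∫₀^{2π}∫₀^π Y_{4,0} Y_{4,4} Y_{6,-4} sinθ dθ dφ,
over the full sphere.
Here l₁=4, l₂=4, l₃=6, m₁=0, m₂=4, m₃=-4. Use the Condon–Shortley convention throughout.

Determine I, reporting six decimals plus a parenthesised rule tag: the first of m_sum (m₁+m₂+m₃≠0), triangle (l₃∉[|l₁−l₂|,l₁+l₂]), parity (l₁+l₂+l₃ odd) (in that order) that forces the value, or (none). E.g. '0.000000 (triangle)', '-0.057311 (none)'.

Checks pass: Σm=0; 14 even; l₃=6∈[0,8].
(2·4+1)(2·4+1)(2·6+1) = 1053
Δ: 2! 6! 6! / 15! → 1/1261260
sum: t=0:+1/4608 t=1:−1/1296 t=2:+1/4608 = -7/20736
3j²(4 4 6; 0 0 0) = Δ·Π!·Σ² = 20/1287  (sign -1)
sum: t=2:+1/69120 = 1/69120
3j²(4 4 6; 0 4 -4) = Δ·Π!·Σ² = 4/143  (sign +1)
combine: 4πI² = 1053·20/1287·4/143 = 720/1573
take √, sign -1: I = -0.19085211
No selection rule forces the value: the integral is nonzero (none).

-0.190852 (none)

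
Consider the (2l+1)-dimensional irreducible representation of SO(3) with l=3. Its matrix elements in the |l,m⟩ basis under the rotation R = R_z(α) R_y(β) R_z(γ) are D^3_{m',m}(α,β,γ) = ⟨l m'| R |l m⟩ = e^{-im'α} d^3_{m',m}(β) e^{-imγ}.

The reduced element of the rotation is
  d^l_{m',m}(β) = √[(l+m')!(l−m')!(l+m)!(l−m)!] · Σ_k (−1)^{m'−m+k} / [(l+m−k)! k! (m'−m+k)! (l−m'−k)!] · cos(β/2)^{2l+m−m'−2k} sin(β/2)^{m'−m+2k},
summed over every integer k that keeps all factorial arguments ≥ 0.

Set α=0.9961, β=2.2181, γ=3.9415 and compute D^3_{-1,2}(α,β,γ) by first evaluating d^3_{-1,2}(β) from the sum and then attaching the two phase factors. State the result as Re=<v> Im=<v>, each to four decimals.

D^3_{-1,2}(0.9961,2.2181,3.9415) = e^{-i·-1·0.9961}·d^3_{-1,2}(2.2181)·e^{-i·2·3.9415}. Compute d first:
Half-angle: c=0.445512, s=0.895276. N=√(2·24·120·1)=75.894664
k: max(0,(2)−(-1))=3 … min(3+(2),3−(-1))=4
  k=3: (−1)^0·75.8947/(12)·0.4455^3·0.8953^3 = +0.401310
  k=4: (−1)^1·75.8947/(24)·0.4455^1·0.8953^5 = -0.810297
d^3_{-1,2}(2.2181) = +0.401310 -0.810297 = -0.408987
D = (+0.543580+0.839357i)·(-0.408987)·(-0.029014-0.999579i) = -0.336691+0.232184i

Re=-0.3367 Im=0.2322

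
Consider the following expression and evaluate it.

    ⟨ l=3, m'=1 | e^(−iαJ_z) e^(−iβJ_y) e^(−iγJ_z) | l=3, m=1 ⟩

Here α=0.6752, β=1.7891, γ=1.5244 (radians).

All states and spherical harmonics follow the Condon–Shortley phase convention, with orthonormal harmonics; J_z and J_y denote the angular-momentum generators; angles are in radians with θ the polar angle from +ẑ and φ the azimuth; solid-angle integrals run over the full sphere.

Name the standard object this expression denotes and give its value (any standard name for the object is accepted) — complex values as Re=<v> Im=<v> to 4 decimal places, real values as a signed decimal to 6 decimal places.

This is a Wigner D-matrix element — the rotation-matrix element ⟨l m'| R(α,β,γ) |l m⟩ in the angular-momentum basis.
Split into d^3_{1,1}(β=1.7891) × two z-phases.
c=cos(1.789100/2)=0.625870, s=sin(1.789100/2)=0.779928; N=√[24·2·24·2]=48.000000
The bounds max(0,m−m')=0 and min(l+m,l−m')=2 give 3 terms
  k=0: (−1)^0·48.0000/(48)·0.6259^6·0.7799^0 = +0.060104
  k=1: (−1)^1·48.0000/(6)·0.6259^4·0.7799^2 = -0.746680
  k=2: (−1)^2·48.0000/(8)·0.6259^2·0.7799^4 = +0.869634
d^3_{1,1}(1.7891) = +0.060104 -0.746680 +0.869634 = +0.183058
Phases: e^{-i·(1)·0.6752}=+0.780582-0.625053i, e^{-i·(1)·1.5244}=+0.046380-0.998924i ⇒ D=-0.107670-0.148044i

Wigner D-matrix element, Re=-0.1077 Im=-0.1480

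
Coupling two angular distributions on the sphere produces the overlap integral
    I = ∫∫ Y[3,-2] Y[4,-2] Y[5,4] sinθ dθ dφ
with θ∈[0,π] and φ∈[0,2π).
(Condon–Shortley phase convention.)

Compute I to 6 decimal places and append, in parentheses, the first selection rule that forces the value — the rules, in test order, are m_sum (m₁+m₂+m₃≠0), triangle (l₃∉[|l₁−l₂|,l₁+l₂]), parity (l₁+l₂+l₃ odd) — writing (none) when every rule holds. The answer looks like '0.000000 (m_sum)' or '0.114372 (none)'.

m-sum 0 ✓  L=12 even ✓  1≤5≤7 ✓
Π(2lᵢ+1) = 7×9×11 = 693
triangle coeff Δ(3,4,5) = 1/180180
Σ_t [0,2]: t=0:+1/576 t=1:−1/144 t=2:+1/576 = -1/288
(3j)²=20/1001 [(3 4 5; 0 0 0)], sign=+1
Σ_t [1,2]: t=1:−1/2880 t=2:+1/8640 = -1/4320
(3j)²=8/429 [(3 4 5; -2 -2 4)], sign=+1
⇒ 4πI² = 480/1859
I = (+1)√(480/1859/(4π)) = 0.14334284
No selection rule forces the value: the integral is nonzero (none).

0.143343 (none)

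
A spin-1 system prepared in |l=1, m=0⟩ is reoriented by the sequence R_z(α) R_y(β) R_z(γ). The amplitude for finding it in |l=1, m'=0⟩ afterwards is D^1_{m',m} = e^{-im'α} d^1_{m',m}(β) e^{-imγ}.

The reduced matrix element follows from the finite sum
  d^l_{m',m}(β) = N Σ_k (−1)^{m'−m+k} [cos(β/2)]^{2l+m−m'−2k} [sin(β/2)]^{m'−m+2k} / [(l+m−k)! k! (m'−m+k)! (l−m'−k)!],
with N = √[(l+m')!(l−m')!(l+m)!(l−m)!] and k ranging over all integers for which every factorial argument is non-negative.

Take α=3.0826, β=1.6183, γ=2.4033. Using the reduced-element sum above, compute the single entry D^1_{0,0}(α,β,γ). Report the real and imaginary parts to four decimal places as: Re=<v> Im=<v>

Re=-0.0475 Im=0.0000

First d^1_{0,0}(β=1.6183), then the phase factors e^{-i(0)α} and e^{-i(0)γ}:
With c≡cos(β/2)=0.690114 and s≡sin(β/2)=0.723701, N=[1·1·1·1]^{1/2}=1.000000
Admissible k: 0..1 (factorial args all ≥0)
  k=0: (−1)^0·1.0000/(1)·0.6901^2·0.7237^0 = +0.476257
  k=1: (−1)^1·1.0000/(1)·0.6901^0·0.7237^2 = -0.523743
d^1_{0,0}(1.6183) = +0.476257 -0.523743 = -0.047486
Attach z-rotation phases: D = e^{-i(0)(3.0826)}·(-0.047486)·e^{-i(0)(2.4033)} = -0.047486+0.000000i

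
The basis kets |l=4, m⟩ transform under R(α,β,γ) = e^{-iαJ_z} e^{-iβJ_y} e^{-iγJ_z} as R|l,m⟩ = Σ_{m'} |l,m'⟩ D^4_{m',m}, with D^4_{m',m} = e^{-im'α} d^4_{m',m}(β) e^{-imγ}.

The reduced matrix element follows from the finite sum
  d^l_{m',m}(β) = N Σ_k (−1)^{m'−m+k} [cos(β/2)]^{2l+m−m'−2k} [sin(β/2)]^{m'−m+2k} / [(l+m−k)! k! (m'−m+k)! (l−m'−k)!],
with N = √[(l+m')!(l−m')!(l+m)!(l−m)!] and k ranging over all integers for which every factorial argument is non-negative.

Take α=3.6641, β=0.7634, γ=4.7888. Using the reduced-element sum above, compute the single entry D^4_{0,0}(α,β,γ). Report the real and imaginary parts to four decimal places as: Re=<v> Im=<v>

Re=-0.3904 Im=0.0000

First d^4_{0,0}(β=0.7634), then the phase factors e^{-i(0)α} and e^{-i(0)γ}:
c=cos(0.763400/2)=0.928033, s=sin(0.763400/2)=0.372499; N=√[24·24·24·24]=576.000000
k∈{0,1,2,3,4} keeps every argument non-negative
  k=0: (−1)^0·576.0000/(576)·0.9280^8·0.3725^0 = +0.550182
  k=1: (−1)^1·576.0000/(36)·0.9280^6·0.3725^2 = -1.418238
  k=2: (−1)^2·576.0000/(16)·0.9280^4·0.3725^4 = +0.514108
  k=3: (−1)^3·576.0000/(36)·0.9280^2·0.3725^6 = -0.036812
  k=4: (−1)^4·576.0000/(576)·0.9280^0·0.3725^8 = +0.000371
d^4_{0,0}(0.7634) = +0.550182 -1.418238 +0.514108 -0.036812 +0.000371 = -0.390390
Attach z-rotation phases: D = e^{-i(0)(3.6641)}·(-0.390390)·e^{-i(0)(4.7888)} = -0.390390+0.000000i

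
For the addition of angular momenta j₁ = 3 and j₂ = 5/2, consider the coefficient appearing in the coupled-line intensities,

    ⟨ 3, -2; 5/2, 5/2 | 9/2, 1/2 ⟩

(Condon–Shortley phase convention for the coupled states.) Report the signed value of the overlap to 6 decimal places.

j₁+j₂−J=1  J+j₁−j₂=5  J−j₁+j₂=4  j₁+j₂+J+1=11
(j₁±m₁, j₂±m₂, J±M) = (1,5,5,0,5,4)
P² = 2304000/77
sum k=1..1:
  [1] −1/576 = -1/576
S = -1/576
C² = P²·S² = 125/1386 ; C = -0.300312

−√(125/1386) = -0.300312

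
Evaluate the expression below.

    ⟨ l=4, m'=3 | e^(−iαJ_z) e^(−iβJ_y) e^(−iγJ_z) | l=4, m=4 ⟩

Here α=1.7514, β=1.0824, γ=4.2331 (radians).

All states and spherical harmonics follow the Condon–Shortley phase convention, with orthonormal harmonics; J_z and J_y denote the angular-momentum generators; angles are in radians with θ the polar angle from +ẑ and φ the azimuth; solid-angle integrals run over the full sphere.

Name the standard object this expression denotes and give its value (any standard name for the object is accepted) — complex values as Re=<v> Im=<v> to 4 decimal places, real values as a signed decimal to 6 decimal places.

Wigner D-matrix element, Re=-0.4857 Im=0.0962

This is a Wigner D-matrix element — the rotation-matrix element ⟨l m'| R(α,β,γ) |l m⟩ in the angular-momentum basis.
First d^4_{3,4}(β=1.0824), then the phase factors e^{-i(3)α} and e^{-i(4)γ}:
With c≡cos(β/2)=0.857091 and s≡sin(β/2)=0.515165, N=[5040·1·40320·1]^{1/2}=14255.272709
k: max(0,(4)−(3))=1 … min(4+(4),4−(3))=1
  k=1: (−1)^0·14255.2727/(5040)·0.8571^7·0.5152^1 = +0.495085
d^4_{3,4}(1.0824) = +0.495085
Phases: e^{-i·(3)·1.7514}=+0.515688+0.856776i, e^{-i·(4)·4.2331}=-0.339476+0.940615i ⇒ D=-0.485659+0.096150i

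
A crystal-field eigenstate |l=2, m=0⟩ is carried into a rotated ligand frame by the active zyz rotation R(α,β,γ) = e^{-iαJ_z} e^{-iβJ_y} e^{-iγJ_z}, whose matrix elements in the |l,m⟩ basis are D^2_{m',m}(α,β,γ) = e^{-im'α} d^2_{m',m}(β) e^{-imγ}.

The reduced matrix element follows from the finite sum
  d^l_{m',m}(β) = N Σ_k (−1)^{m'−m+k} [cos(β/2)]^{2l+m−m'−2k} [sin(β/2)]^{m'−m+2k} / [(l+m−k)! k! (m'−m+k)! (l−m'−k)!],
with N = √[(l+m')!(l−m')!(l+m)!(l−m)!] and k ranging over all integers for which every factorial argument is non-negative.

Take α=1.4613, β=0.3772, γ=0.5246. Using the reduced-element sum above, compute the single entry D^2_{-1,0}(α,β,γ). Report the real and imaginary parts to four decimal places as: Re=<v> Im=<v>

Re=0.0458 Im=0.4169

Split into d^2_{-1,0}(β=0.3772) × two z-phases.
Half-angle: c=0.982268, s=0.187484. N=√(1·6·2·2)=4.898979
Admissible k: 1..2 (factorial args all ≥0)
  k=1: (−1)^0·4.8990/(2)·0.9823^3·0.1875^1 = +0.435240
  k=2: (−1)^1·4.8990/(2)·0.9823^1·0.1875^3 = -0.015856
d^2_{-1,0}(0.3772) = +0.435240 -0.015856 = +0.419384
Phases: e^{-i·(-1)·1.4613}=+0.109278+0.994011i, e^{-i·(0)·0.5246}=+1.000000+0.000000i ⇒ D=+0.045829+0.416873i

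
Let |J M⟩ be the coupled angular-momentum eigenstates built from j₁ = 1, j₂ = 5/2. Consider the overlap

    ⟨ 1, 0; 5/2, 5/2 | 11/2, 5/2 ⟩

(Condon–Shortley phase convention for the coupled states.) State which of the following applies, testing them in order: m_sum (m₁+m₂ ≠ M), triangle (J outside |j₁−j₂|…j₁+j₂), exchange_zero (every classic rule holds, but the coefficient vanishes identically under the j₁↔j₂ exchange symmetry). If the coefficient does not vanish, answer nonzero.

m-sum: m₁+m₂ = 0+5/2 = 5/2, M = 5/2  ✓
triangle: need |j₁−j₂| ≤ J ≤ j₁+j₂, i.e. J ∈ [3/2, 7/2]; J = 11/2 is outside ✗ ⇒ coefficient is 0

triangle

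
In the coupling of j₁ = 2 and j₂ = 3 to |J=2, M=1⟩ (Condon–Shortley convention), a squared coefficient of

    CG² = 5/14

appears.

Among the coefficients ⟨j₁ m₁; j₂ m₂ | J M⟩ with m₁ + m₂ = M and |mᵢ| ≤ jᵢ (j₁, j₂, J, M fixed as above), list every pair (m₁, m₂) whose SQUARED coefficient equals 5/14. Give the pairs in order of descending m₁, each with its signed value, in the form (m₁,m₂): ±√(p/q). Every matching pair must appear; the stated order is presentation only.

(-2,3): −√(5/14)

Admissible pairs with m₁+m₂ = M = 1: (-2,3), (-1,2), (0,1), (1,0), (2,-1)
  (m₁,m₂)=(2,-1): CG² = 3/14, CG = +√(3/14)
  (m₁,m₂)=(1,0): CG² = 2/7, CG = −√(2/7)
  (m₁,m₂)=(0,1): CG² = 1/7, CG = +√(1/7)
  (m₁,m₂)=(-1,2): CG² = 0/1, CG = 0
  (m₁,m₂)=(-2,3): CG² = 5/14, CG = −√(5/14)   ← matches the target
Pairs with CG² = 5/14: (-2,3): −√(5/14)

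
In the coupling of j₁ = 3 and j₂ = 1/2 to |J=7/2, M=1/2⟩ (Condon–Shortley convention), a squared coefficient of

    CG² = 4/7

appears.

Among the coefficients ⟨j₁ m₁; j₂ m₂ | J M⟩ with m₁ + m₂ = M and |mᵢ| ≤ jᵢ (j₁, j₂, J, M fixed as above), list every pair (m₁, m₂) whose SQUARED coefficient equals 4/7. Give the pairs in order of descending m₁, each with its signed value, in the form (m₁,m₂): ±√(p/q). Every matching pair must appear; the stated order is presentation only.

Admissible pairs with m₁+m₂ = M = 1/2: (0,1/2), (1,-1/2)
  (m₁,m₂)=(1,-1/2): CG² = 3/7, CG = +√(3/7)
  (m₁,m₂)=(0,1/2): CG² = 4/7, CG = +√(4/7)   ← matches the target
Pairs with CG² = 4/7: (0,1/2): +√(4/7)

(0,1/2): +√(4/7)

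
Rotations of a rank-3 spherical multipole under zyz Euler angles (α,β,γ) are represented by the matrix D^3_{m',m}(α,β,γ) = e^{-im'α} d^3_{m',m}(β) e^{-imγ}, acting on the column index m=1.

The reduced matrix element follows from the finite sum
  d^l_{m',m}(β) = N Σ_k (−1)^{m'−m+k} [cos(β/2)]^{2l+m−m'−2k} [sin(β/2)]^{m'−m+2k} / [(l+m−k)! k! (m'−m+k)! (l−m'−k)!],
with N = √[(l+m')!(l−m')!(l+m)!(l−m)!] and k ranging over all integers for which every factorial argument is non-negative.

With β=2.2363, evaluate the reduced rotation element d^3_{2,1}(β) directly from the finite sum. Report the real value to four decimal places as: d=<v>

d^3_{2,1}(β=2.2363) via the finite sum:
With c≡cos(β/2)=0.437347 and s≡sin(β/2)=0.899293, N=[120·1·24·2]^{1/2}=75.894664
k∈{0,1} keeps every argument non-negative
  k=0: (−1)^1·75.8947/(24)·0.4373^5·0.8993^1 = -0.045502
  k=1: (−1)^2·75.8947/(12)·0.4373^3·0.8993^3 = +0.384779
d^3_{2,1}(2.2363) = -0.045502 +0.384779 = +0.339277

d=0.3393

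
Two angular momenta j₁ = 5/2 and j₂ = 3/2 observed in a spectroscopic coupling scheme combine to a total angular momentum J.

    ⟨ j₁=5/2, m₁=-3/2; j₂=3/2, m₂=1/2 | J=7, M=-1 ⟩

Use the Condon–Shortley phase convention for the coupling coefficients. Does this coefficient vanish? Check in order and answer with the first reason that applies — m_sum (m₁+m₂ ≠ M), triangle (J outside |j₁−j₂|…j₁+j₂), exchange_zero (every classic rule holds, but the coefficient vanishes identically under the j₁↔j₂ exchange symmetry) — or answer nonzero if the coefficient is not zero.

triangle

m-sum: m₁+m₂ = -3/2+1/2 = -1, M = -1  ✓
triangle: need |j₁−j₂| ≤ J ≤ j₁+j₂, i.e. J ∈ [1, 4]; J = 7 is outside ✗ ⇒ coefficient is 0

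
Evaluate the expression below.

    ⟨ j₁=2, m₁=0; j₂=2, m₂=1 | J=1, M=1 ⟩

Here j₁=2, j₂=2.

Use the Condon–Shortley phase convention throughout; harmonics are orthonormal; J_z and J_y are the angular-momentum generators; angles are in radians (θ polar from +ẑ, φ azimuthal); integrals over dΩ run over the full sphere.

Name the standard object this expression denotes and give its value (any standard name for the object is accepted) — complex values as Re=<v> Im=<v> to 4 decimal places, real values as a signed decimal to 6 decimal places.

Clebsch–Gordan coefficient, +√(3/10) ≈ +0.547723

This is a Clebsch–Gordan (vector-coupling) coefficient.
√[3·3!1!1!/6! · 2!2!3!1!2!0!] = √(6/5)
  +(−1)^2/∏(2,1,0,1,1,0)! = 1/2  (running 1/2)
⟨..|..⟩ = √(6/5)·(1/2) = +0.547723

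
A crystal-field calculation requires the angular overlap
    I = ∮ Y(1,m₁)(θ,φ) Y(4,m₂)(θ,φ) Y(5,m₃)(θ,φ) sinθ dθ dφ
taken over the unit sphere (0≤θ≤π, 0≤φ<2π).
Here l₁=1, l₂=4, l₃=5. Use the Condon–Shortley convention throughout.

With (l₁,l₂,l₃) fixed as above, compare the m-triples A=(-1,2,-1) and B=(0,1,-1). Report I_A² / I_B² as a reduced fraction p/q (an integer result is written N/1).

Same 1,4,5: normalisation and zero-m 3j drop out of the ratio.
A: Δ: 0! 2! 8! / 11! → 1/495; sum: t=0:+1/2880 = 1/2880; 3j²(1 4 5; -1 2 -1) = Δ·Π!·Σ² = 2/165  (sign +1)
B: Δ: 0! 2! 8! / 11! → 1/495; sum: t=0:+1/720 = 1/720; 3j²(1 4 5; 0 1 -1) = Δ·Π!·Σ² = 8/165  (sign +1)
I_A²/I_B² = (2/165)/(8/165) = 1/4

1/4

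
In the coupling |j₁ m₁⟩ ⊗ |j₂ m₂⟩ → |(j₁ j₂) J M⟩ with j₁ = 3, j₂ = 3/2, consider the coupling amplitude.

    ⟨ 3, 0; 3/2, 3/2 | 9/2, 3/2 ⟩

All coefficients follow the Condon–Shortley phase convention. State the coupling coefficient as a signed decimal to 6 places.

√[10·0!6!3!/10! · 3!3!3!0!6!3!] = √(77760/7)
  +(−1)^0/∏(0,0,3,3,3,0)! = 1/216  (running 1/216)
⟨..|..⟩ = √(77760/7)·(1/216) = +0.487950

+0.487950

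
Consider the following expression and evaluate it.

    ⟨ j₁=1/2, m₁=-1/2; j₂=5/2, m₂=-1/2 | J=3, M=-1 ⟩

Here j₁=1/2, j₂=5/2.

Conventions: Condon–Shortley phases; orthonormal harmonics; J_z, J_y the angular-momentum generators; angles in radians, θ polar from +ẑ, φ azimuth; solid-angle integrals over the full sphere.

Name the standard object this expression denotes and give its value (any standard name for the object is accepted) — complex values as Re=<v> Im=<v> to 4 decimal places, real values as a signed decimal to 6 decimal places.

This is a Clebsch–Gordan (vector-coupling) coefficient.
j₁+j₂−J=0  J+j₁−j₂=1  J−j₁+j₂=5  j₁+j₂+J+1=7
(j₁±m₁, j₂±m₂, J±M) = (0,1,2,3,2,4)
P² = 96
sum k=0..0:
  [0] +1/12 = 1/12
S = 1/12
C² = P²·S² = 2/3 ; C = +0.816497

Clebsch–Gordan coefficient, +√(2/3) ≈ +0.816497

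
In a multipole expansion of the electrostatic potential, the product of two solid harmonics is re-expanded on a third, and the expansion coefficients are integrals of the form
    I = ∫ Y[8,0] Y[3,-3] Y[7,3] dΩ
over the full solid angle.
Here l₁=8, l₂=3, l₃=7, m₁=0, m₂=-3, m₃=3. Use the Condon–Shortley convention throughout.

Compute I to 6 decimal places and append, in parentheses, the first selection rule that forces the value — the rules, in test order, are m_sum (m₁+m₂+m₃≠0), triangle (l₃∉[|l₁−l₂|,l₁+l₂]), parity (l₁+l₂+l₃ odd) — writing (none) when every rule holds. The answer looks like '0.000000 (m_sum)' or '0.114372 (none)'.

-0.123395 (none)

m-sum 0 ✓  L=18 even ✓  5≤7≤11 ✓
Π(2lᵢ+1) = 17×7×15 = 1785
triangle coeff Δ(8,3,7) = 1/5290740
Σ_t [1,3]: t=1:−1/7257600 t=2:+1/2073600 t=3:−1/7257600 = 1/4838400
(3j)²=252/20995 [(8 3 7; 0 0 0)], sign=-1
Σ_t [0,0]: t=0:+1/46448640 = 1/46448640
(3j)²=75/8398 [(8 3 7; 0 -3 3)], sign=+1
⇒ 4πI² = 198450/1037153
I = (-1)√(198450/1037153/(4π)) = -0.12339547
No selection rule forces the value: the integral is nonzero (none).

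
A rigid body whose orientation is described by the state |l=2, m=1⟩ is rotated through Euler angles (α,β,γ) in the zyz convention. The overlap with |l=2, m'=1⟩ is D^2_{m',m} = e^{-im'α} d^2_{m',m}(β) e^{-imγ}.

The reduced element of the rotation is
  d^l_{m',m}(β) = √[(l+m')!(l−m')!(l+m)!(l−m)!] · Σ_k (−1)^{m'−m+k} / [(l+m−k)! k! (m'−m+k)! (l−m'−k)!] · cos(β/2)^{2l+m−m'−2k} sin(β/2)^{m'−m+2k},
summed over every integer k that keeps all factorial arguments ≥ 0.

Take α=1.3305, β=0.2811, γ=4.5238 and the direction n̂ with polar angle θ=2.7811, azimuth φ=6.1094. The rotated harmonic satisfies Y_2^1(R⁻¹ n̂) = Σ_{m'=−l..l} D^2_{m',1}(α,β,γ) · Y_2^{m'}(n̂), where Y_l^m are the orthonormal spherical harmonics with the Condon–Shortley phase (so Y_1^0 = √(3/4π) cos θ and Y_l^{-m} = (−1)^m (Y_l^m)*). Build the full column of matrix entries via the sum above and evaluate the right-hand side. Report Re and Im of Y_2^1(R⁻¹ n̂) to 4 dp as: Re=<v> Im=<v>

Re=0.2019 Im=0.2366

Need the full column D^2_{m',1} for m'=−2..2 at α=1.3305, β=0.2811, γ=4.5238.
cos(β/2)=0.990139, sin(β/2)=0.140088
d^2_{-2,1}: single k=3 term ⇒ +0.005444;  D = -0.001567-0.005214i
d^2_{-1,1}: k∈[2..3] ⇒ +0.057718 -0.000385 = +0.057333;  D = -0.057257+0.002963i
d^2_{0,1}: k∈[1..2] ⇒ +0.333092 -0.006668 = +0.326424;  D = -0.061196+0.320637i
d^2_{1,1}: k∈[0..1] ⇒ +0.961136 -0.057718 = +0.903418;  D = +0.821595+0.375693i
d^2_{2,1}: single k=0 term ⇒ -0.271969;  D = -0.168714+0.213313i
Y_2^{m'}(θ=2.7811,φ=6.1094) and Σ D·Y over m':
  (-0.0016-0.0052i)·(+0.0452+0.0164i)  (-0.0573+0.0030i)·(-0.2511-0.0441i)  (-0.0612+0.3206i)·(+0.5131+0.0000i)  (+0.8216+0.3757i)·(+0.2511-0.0441i)  (-0.1687+0.2133i)·(+0.0452-0.0164i)
Y_2^1(R⁻¹ n̂) = +0.201903+0.236555i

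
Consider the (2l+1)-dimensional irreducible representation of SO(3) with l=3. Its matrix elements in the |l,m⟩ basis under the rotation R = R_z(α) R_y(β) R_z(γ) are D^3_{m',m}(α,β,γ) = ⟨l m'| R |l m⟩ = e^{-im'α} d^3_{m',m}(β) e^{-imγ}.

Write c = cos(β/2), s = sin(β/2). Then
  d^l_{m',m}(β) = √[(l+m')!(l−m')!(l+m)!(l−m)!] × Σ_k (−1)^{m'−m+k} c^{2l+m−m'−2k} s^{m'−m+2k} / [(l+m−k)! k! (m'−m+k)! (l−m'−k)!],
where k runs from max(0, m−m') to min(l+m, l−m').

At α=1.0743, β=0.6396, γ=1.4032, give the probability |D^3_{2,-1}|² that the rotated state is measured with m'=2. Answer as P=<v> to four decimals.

P=0.0252

Split into d^3_{2,-1}(β=0.6396) × two z-phases.
Half-angle: c=0.949298, s=0.314377. N=√(120·1·2·24)=75.894664
k: max(0,(-1)−(2))=0 … min(3+(-1),3−(2))=1
  k=0: (−1)^3·75.8947/(12)·0.9493^3·0.3144^3 = -0.168108
  k=1: (−1)^4·75.8947/(24)·0.9493^1·0.3144^5 = +0.009218
d^3_{2,-1}(0.6396) = -0.168108 +0.009218 = -0.158890
|D^3_{2,-1}|² = |d^3_{2,-1}(β)|² = (-0.158890)² = 0.025246 (the z-rotation phases have unit modulus)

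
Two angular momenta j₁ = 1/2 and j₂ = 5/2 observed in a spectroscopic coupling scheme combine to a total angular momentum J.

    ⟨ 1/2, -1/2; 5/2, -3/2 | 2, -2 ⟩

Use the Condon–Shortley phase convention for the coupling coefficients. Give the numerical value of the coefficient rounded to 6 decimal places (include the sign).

-0.408248

triangle: 1!·0!·4!/6! = 24/720
(j±m)!: 0!·1!·1!·4!·0!·4! = 576
prefactor² = (2J+1)·Δ·N² = 96
  k=1: −1/(1!·0!·0!·0!·0!·4!) = -1/24
Σ = -1/24  ⇒  CG² = 96·(-1/24)² = 1/6
CG = −√(1/6) = -0.408248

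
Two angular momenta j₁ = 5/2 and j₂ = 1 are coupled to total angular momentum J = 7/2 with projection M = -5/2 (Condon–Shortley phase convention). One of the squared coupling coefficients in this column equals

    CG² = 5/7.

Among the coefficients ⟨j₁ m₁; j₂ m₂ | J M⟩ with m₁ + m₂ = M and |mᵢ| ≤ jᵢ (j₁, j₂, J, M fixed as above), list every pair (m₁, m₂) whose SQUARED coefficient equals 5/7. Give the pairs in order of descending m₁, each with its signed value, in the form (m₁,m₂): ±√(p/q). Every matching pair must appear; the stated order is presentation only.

(-3/2,-1): +√(5/7)

Admissible pairs with m₁+m₂ = M = -5/2: (-5/2,0), (-3/2,-1)
  (m₁,m₂)=(-3/2,-1): CG² = 5/7, CG = +√(5/7)   ← matches the target
  (m₁,m₂)=(-5/2,0): CG² = 2/7, CG = +√(2/7)
Pairs with CG² = 5/7: (-3/2,-1): +√(5/7)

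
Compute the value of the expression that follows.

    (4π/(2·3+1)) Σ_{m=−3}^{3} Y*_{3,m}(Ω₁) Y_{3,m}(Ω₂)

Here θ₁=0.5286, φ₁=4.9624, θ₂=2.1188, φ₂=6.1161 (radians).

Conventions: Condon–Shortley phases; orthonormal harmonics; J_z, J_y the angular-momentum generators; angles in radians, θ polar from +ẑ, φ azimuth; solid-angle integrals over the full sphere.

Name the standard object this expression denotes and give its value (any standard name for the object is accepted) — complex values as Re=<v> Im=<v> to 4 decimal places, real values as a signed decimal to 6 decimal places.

This sum is the spherical-harmonic addition theorem: it equals the Legendre polynomial P_l(cos γ) of the angle γ between the two directions.
Addition theorem: P_3(cos γ) = (4π/7) Σ_m Y*_{lm}(Ω₁) Y_{lm}(Ω₂), m = −3…3:
  m=-3: Y*=-0.03648 + 0.03916j  Y=0.22755 + 0.12468j  product -0.01318 + 0.00436j
  m=-2: Y*=-0.19698 - 0.10762j  Y=-0.36646 - 0.12723j  product 0.05849 + 0.06450j
  m=-1: Y*=0.11002 - 0.43085j  Y=0.09714 + 0.01638j  product 0.01775 - 0.04005j
  m=+0: Y*=0.23468 + 0.00000j  Y=0.31941 + 0.00000j  product 0.07496 + 0.00000j
  m=+1: Y*=-0.11002 - 0.43085j  Y=-0.09714 + 0.01638j  product 0.01775 + 0.04005j
  m=+2: Y*=-0.19698 + 0.10762j  Y=-0.36646 + 0.12723j  product 0.05849 - 0.06450j
  m=+3: Y*=0.03648 + 0.03916j  Y=-0.22755 + 0.12468j  product -0.01318 - 0.00436j
Total Σ_m = 0.20107 + 0.00000j. Multiply by 1.795196: 0.36096 + 0.00000j. P_3(cos γ) = 0.360963

Legendre polynomial (addition theorem), +0.360963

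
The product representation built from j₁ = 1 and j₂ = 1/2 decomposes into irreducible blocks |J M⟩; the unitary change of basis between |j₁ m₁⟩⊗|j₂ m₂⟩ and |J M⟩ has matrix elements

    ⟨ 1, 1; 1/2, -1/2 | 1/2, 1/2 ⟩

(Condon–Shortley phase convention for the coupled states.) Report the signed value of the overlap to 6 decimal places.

√[2·1!1!0!/3! · 2!0!0!1!1!0!] = √(2/3)
  +(−1)^0/∏(0,1,0,0,1,0)! = 1  (running 1)
⟨..|..⟩ = √(2/3)·(1) = +0.816497

+√(2/3) = +0.816497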